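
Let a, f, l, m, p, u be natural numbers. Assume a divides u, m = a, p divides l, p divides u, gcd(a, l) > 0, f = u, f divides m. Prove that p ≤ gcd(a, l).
From m = a and f divides m, f divides a. From f = u, u divides a. Since a divides u, u = a. Since p divides u, p divides a. Since p divides l, p divides gcd(a, l). Since gcd(a, l) > 0, p ≤ gcd(a, l).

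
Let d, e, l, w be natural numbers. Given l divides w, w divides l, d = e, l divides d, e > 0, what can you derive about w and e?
w ≤ e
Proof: l divides w and w divides l, thus l = w. d = e and l divides d, thus l divides e. l = w, so w divides e. Since e > 0, w ≤ e.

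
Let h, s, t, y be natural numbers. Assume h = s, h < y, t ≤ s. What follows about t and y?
t < y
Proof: From h = s and h < y, s < y. Since t ≤ s, t < y.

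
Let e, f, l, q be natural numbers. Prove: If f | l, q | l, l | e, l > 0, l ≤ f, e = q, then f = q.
Because f | l and l > 0, f ≤ l. From l ≤ f, f = l. e = q and l | e, therefore l | q. q | l, so l = q. f = l, so f = q.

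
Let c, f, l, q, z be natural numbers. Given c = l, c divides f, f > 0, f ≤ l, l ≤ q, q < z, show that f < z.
c = l and c divides f, hence l divides f. f > 0, so l ≤ f. Since f ≤ l, l = f. Since l ≤ q, f ≤ q. Because q < z, f < z.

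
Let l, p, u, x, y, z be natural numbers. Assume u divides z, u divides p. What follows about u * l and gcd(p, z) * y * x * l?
u * l divides gcd(p, z) * y * x * l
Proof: u divides p and u divides z, hence u divides gcd(p, z). Then u divides gcd(p, z) * y. Then u divides gcd(p, z) * y * x. Then u * l divides gcd(p, z) * y * x * l.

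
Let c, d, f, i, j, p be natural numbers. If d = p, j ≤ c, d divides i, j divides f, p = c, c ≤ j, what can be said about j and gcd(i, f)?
j divides gcd(i, f)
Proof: d = p and p = c, thus d = c. From c ≤ j and j ≤ c, c = j. d = c, so d = j. From d divides i, j divides i. From j divides f, j divides gcd(i, f).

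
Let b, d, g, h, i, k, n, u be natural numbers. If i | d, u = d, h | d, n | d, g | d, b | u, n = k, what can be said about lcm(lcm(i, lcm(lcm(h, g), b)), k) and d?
lcm(lcm(i, lcm(lcm(h, g), b)), k) | d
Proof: Because h | d and g | d, lcm(h, g) | d. u = d and b | u, so b | d. Since lcm(h, g) | d, lcm(lcm(h, g), b) | d. From i | d, lcm(i, lcm(lcm(h, g), b)) | d. n = k and n | d, hence k | d. lcm(i, lcm(lcm(h, g), b)) | d, so lcm(lcm(i, lcm(lcm(h, g), b)), k) | d.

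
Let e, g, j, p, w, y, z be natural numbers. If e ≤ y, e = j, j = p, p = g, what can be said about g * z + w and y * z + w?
g * z + w ≤ y * z + w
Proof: j = p and p = g, so j = g. Because e = j and e ≤ y, j ≤ y. j = g, so g ≤ y. By multiplying by a non-negative, g * z ≤ y * z. Then g * z + w ≤ y * z + w.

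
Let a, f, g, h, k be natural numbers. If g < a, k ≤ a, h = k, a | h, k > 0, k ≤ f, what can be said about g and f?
g < f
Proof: h = k and a | h, so a | k. Since k > 0, a ≤ k. k ≤ a, so k = a. From k ≤ f, a ≤ f. Because g < a, g < f.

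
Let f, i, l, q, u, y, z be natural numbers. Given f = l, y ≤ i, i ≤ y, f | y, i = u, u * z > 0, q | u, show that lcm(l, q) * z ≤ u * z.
Since y ≤ i and i ≤ y, y = i. Since i = u, y = u. Since f = l and f | y, l | y. y = u, so l | u. From q | u, lcm(l, q) | u. Then lcm(l, q) * z | u * z. u * z > 0, so lcm(l, q) * z ≤ u * z.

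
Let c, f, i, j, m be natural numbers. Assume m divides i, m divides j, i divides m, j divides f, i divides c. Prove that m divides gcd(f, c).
m divides j and j divides f, therefore m divides f. i divides m and m divides i, hence i = m. i divides c, so m divides c. From m divides f, m divides gcd(f, c).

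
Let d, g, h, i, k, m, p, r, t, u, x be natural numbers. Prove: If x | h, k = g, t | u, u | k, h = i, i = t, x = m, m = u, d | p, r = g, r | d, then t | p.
h = i and i = t, therefore h = t. x = m and m = u, thus x = u. From x | h, u | h. Since h = t, u | t. t | u, so u = t. k = g and u | k, therefore u | g. r = g and r | d, therefore g | d. u | g, so u | d. d | p, so u | p. Since u = t, t | p.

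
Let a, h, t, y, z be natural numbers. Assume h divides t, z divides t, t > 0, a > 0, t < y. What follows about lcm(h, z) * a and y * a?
lcm(h, z) * a < y * a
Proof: h divides t and z divides t, therefore lcm(h, z) divides t. Since t > 0, lcm(h, z) ≤ t. Since t < y, lcm(h, z) < y. Because a > 0, by multiplying by a positive, lcm(h, z) * a < y * a.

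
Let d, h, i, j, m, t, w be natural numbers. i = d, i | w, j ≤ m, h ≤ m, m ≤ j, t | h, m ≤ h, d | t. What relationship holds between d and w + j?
d | w + j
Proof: Because i = d and i | w, d | w. From h ≤ m and m ≤ h, h = m. m ≤ j and j ≤ m, so m = j. Since h = m, h = j. Because t | h, t | j. Since d | t, d | j. Since d | w, d | w + j.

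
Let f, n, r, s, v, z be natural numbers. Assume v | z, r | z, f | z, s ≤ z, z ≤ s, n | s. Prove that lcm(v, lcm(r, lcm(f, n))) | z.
s ≤ z and z ≤ s, so s = z. n | s, so n | z. Because f | z, lcm(f, n) | z. Since r | z, lcm(r, lcm(f, n)) | z. Since v | z, lcm(v, lcm(r, lcm(f, n))) | z.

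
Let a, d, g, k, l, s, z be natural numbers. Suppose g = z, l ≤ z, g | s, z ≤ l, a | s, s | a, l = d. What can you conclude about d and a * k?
d | a * k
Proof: z ≤ l and l ≤ z, therefore z = l. l = d, so z = d. s | a and a | s, therefore s = a. g = z and g | s, so z | s. Since s = a, z | a. Since z = d, d | a. Then d | a * k.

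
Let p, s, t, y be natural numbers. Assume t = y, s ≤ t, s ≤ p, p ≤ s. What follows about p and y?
p ≤ y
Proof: Since s ≤ p and p ≤ s, s = p. t = y and s ≤ t, hence s ≤ y. From s = p, p ≤ y.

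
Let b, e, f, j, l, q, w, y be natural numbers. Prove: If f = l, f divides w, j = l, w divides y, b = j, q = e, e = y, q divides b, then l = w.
f = l and f divides w, therefore l divides w. From q = e and e = y, q = y. Because q divides b, y divides b. Because b = j, y divides j. w divides y, so w divides j. j = l, so w divides l. Since l divides w, l = w.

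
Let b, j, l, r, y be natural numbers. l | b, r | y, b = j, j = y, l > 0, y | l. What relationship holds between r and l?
r ≤ l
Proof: b = j and j = y, thus b = y. l | b, so l | y. From y | l, y = l. r | y, so r | l. l > 0, so r ≤ l.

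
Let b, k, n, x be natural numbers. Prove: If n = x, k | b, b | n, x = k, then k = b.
Since n = x and x = k, n = k. Since b | n, b | k. Since k | b, k = b.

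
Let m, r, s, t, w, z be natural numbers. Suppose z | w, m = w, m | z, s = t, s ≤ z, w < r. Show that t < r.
Since s = t and s ≤ z, t ≤ z. Because m = w and m | z, w | z. z | w, so w = z. w < r, so z < r. Since t ≤ z, t < r.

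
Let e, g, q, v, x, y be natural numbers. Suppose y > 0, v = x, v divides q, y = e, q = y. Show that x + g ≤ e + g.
q = y and v divides q, so v divides y. y > 0, so v ≤ y. From v = x, x ≤ y. Since y = e, x ≤ e. Then x + g ≤ e + g.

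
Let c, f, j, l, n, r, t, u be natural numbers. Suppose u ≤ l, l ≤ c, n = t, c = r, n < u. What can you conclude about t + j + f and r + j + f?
t + j + f < r + j + f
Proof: Since n < u and u ≤ l, n < l. n = t, so t < l. Since l ≤ c, t < c. c = r, so t < r. Then t + j < r + j. Then t + j + f < r + j + f.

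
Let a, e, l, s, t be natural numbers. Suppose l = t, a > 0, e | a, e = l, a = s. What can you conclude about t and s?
t ≤ s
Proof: From e = l and l = t, e = t. e | a and a > 0, so e ≤ a. e = t, so t ≤ a. Since a = s, t ≤ s.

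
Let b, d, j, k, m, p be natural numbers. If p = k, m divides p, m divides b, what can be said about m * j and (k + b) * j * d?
m * j divides (k + b) * j * d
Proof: Because p = k and m divides p, m divides k. Since m divides b, m divides k + b. Then m * j divides (k + b) * j. Then m * j divides (k + b) * j * d.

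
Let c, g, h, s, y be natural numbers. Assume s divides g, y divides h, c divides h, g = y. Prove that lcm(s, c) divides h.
From g = y and s divides g, s divides y. Since y divides h, s divides h. Since c divides h, lcm(s, c) divides h.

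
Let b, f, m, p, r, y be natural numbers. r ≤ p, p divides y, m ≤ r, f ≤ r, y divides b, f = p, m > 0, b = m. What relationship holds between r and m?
r = m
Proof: Because f = p and f ≤ r, p ≤ r. r ≤ p, so p = r. Since p divides y, r divides y. b = m and y divides b, so y divides m. From r divides y, r divides m. Since m > 0, r ≤ m. Since m ≤ r, r = m.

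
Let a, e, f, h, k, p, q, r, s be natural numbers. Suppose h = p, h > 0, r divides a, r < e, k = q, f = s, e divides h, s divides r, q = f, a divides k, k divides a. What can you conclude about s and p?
s < p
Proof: k = q and q = f, therefore k = f. Since f = s, k = s. Since a divides k and k divides a, a = k. Since r divides a, r divides k. Since k = s, r divides s. s divides r, so r = s. e divides h and h > 0, so e ≤ h. r < e, so r < h. Because h = p, r < p. Since r = s, s < p.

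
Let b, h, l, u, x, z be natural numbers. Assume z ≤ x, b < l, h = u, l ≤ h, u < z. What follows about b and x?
b < x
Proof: h = u and l ≤ h, hence l ≤ u. u < z and z ≤ x, therefore u < x. Since l ≤ u, l < x. Since b < l, b < x.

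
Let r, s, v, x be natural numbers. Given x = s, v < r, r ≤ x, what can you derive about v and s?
v < s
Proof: v < r and r ≤ x, so v < x. Since x = s, v < s.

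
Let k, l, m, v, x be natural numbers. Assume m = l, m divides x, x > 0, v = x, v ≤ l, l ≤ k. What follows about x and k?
x ≤ k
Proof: Since m = l and m divides x, l divides x. Since x > 0, l ≤ x. From v = x and v ≤ l, x ≤ l. From l ≤ x, l = x. l ≤ k, so x ≤ k.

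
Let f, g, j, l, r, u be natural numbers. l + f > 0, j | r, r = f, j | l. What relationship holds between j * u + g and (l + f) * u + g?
j * u + g ≤ (l + f) * u + g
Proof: r = f and j | r, thus j | f. Since j | l, j | l + f. Since l + f > 0, j ≤ l + f. Then j * u ≤ (l + f) * u. Then j * u + g ≤ (l + f) * u + g.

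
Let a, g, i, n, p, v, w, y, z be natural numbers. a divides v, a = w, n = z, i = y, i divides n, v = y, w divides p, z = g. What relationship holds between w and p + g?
w divides p + g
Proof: v = y and a divides v, thus a divides y. Since a = w, w divides y. From n = z and z = g, n = g. From i = y and i divides n, y divides n. Since n = g, y divides g. w divides y, so w divides g. Since w divides p, w divides p + g.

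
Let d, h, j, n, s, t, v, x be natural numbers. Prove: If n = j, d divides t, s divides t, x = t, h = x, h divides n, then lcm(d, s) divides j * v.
d divides t and s divides t, therefore lcm(d, s) divides t. h = x and h divides n, so x divides n. Since x = t, t divides n. lcm(d, s) divides t, so lcm(d, s) divides n. Since n = j, lcm(d, s) divides j. Then lcm(d, s) divides j * v.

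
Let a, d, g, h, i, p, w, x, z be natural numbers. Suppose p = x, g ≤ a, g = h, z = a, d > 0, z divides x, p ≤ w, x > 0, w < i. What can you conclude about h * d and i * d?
h * d < i * d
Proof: Because g = h and g ≤ a, h ≤ a. z = a and z divides x, therefore a divides x. x > 0, so a ≤ x. p = x and p ≤ w, thus x ≤ w. a ≤ x, so a ≤ w. Since w < i, a < i. Because h ≤ a, h < i. Since d > 0, by multiplying by a positive, h * d < i * d.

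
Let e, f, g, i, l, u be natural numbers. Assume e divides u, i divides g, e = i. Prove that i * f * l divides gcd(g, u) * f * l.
Since e = i and e divides u, i divides u. i divides g, so i divides gcd(g, u). Then i * f divides gcd(g, u) * f. Then i * f * l divides gcd(g, u) * f * l.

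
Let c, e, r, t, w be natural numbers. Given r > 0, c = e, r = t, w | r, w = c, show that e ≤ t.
Because w = c and c = e, w = e. Because w | r, e | r. r > 0, so e ≤ r. r = t, so e ≤ t.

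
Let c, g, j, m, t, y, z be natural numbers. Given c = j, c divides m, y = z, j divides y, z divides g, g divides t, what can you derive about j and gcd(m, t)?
j divides gcd(m, t)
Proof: Because c = j and c divides m, j divides m. From y = z and j divides y, j divides z. Because z divides g, j divides g. From g divides t, j divides t. From j divides m, j divides gcd(m, t).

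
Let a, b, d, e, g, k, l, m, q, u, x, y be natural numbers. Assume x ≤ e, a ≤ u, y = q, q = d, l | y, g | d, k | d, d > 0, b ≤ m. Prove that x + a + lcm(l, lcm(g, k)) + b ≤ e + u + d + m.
x ≤ e and a ≤ u, therefore x + a ≤ e + u. Since y = q and q = d, y = d. l | y, so l | d. Because g | d and k | d, lcm(g, k) | d. Because l | d, lcm(l, lcm(g, k)) | d. Since d > 0, lcm(l, lcm(g, k)) ≤ d. x + a ≤ e + u, so x + a + lcm(l, lcm(g, k)) ≤ e + u + d. b ≤ m, so x + a + lcm(l, lcm(g, k)) + b ≤ e + u + d + m.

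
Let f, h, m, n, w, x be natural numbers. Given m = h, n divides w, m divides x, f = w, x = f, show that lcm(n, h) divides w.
x = f and m divides x, so m divides f. Since m = h, h divides f. Since f = w, h divides w. n divides w, so lcm(n, h) divides w.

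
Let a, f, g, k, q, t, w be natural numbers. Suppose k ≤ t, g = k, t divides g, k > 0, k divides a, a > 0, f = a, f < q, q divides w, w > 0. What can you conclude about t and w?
t < w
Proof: g = k and t divides g, therefore t divides k. k > 0, so t ≤ k. Because k ≤ t, k = t. k divides a and a > 0, hence k ≤ a. k = t, so t ≤ a. f = a and f < q, hence a < q. Since t ≤ a, t < q. q divides w and w > 0, hence q ≤ w. From t < q, t < w.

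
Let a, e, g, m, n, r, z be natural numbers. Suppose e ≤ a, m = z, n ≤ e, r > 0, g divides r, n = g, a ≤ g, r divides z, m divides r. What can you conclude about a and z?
a ≤ z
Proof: Since n = g and n ≤ e, g ≤ e. e ≤ a, so g ≤ a. a ≤ g, so g = a. Since m = z and m divides r, z divides r. r divides z, so r = z. g divides r and r > 0, thus g ≤ r. Because r = z, g ≤ z. Since g = a, a ≤ z.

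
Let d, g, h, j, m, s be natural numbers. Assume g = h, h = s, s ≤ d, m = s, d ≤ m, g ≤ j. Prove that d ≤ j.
Since g = h and h = s, g = s. m = s and d ≤ m, hence d ≤ s. s ≤ d, so s = d. g = s, so g = d. g ≤ j, so d ≤ j.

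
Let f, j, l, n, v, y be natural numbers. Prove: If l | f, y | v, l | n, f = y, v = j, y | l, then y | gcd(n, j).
f = y and l | f, thus l | y. y | l, so l = y. Since l | n, y | n. v = j and y | v, so y | j. Since y | n, y | gcd(n, j).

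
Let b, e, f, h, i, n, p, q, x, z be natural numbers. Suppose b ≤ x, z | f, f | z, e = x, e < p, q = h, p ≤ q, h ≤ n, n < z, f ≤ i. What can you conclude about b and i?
b < i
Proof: From z | f and f | z, z = f. q = h and p ≤ q, therefore p ≤ h. Since e < p, e < h. e = x, so x < h. h ≤ n and n < z, hence h < z. From x < h, x < z. Since z = f, x < f. Since f ≤ i, x < i. b ≤ x, so b < i.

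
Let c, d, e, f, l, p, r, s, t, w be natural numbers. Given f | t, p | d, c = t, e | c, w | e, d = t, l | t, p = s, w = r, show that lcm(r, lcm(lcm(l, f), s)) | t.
Since w | e and e | c, w | c. Because c = t, w | t. From w = r, r | t. From l | t and f | t, lcm(l, f) | t. Since d = t and p | d, p | t. From p = s, s | t. lcm(l, f) | t, so lcm(lcm(l, f), s) | t. Since r | t, lcm(r, lcm(lcm(l, f), s)) | t.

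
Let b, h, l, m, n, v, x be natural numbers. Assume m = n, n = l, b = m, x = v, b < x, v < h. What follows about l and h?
l < h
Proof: From m = n and n = l, m = l. From x = v and b < x, b < v. v < h, so b < h. b = m, so m < h. m = l, so l < h.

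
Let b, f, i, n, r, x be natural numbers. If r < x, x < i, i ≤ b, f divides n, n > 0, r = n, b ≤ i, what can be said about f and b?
f < b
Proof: Because i ≤ b and b ≤ i, i = b. Because f divides n and n > 0, f ≤ n. r < x and x < i, so r < i. Since r = n, n < i. Since f ≤ n, f < i. Since i = b, f < b.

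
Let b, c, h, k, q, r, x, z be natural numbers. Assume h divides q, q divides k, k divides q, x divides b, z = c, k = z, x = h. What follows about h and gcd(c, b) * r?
h divides gcd(c, b) * r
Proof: q divides k and k divides q, thus q = k. Since k = z, q = z. z = c, so q = c. Since h divides q, h divides c. x = h and x divides b, so h divides b. From h divides c, h divides gcd(c, b). Then h divides gcd(c, b) * r.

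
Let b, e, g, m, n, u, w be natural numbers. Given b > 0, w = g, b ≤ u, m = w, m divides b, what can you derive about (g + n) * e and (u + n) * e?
(g + n) * e ≤ (u + n) * e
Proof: From m = w and w = g, m = g. Since m divides b, g divides b. Since b > 0, g ≤ b. Because b ≤ u, g ≤ u. Then g + n ≤ u + n. By multiplying by a non-negative, (g + n) * e ≤ (u + n) * e.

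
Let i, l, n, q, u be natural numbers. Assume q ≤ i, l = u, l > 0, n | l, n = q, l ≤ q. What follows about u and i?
u ≤ i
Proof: n = q and n | l, so q | l. Because l > 0, q ≤ l. l ≤ q, so q = l. l = u, so q = u. From q ≤ i, u ≤ i.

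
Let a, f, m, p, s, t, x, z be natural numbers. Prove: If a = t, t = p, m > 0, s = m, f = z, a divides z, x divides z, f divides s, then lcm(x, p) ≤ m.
From a = t and t = p, a = p. Since a divides z, p divides z. Since x divides z, lcm(x, p) divides z. s = m and f divides s, so f divides m. Since f = z, z divides m. Since lcm(x, p) divides z, lcm(x, p) divides m. Since m > 0, lcm(x, p) ≤ m.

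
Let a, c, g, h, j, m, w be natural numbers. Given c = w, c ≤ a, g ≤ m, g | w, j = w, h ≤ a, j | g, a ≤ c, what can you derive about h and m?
h ≤ m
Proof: a ≤ c and c ≤ a, so a = c. c = w, so a = w. j = w and j | g, so w | g. g | w, so w = g. a = w, so a = g. From h ≤ a, h ≤ g. g ≤ m, so h ≤ m.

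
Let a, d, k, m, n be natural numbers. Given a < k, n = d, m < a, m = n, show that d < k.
Since m = n and n = d, m = d. Because m < a and a < k, m < k. Since m = d, d < k.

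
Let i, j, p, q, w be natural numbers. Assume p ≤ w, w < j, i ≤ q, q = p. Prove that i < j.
q = p and i ≤ q, thus i ≤ p. p ≤ w, so i ≤ w. Since w < j, i < j.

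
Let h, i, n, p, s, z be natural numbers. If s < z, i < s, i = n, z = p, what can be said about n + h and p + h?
n + h < p + h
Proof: From i = n and i < s, n < s. Because s < z, n < z. Since z = p, n < p. Then n + h < p + h.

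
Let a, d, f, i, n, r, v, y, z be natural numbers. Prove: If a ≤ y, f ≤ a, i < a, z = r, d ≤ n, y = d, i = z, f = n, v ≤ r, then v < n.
Because y = d and a ≤ y, a ≤ d. Since d ≤ n, a ≤ n. f = n and f ≤ a, thus n ≤ a. a ≤ n, so a = n. i = z and z = r, thus i = r. i < a, so r < a. Since a = n, r < n. v ≤ r, so v < n.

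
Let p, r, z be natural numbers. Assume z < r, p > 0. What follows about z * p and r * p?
z * p < r * p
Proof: z < r and p > 0. By multiplying by a positive, z * p < r * p.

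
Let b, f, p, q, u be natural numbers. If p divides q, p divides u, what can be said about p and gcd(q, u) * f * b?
p divides gcd(q, u) * f * b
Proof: Because p divides q and p divides u, p divides gcd(q, u). Then p divides gcd(q, u) * f. Then p divides gcd(q, u) * f * b.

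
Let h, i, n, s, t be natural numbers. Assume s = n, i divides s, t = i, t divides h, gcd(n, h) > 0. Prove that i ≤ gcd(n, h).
s = n and i divides s, therefore i divides n. Because t = i and t divides h, i divides h. From i divides n, i divides gcd(n, h). gcd(n, h) > 0, so i ≤ gcd(n, h).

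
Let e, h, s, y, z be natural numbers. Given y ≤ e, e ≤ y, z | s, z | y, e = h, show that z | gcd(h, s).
y ≤ e and e ≤ y, hence y = e. e = h, so y = h. z | y, so z | h. Since z | s, z | gcd(h, s).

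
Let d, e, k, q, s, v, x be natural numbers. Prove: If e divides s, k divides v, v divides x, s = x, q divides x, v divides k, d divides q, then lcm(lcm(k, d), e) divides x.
v divides k and k divides v, so v = k. v divides x, so k divides x. d divides q and q divides x, so d divides x. Since k divides x, lcm(k, d) divides x. s = x and e divides s, therefore e divides x. lcm(k, d) divides x, so lcm(lcm(k, d), e) divides x.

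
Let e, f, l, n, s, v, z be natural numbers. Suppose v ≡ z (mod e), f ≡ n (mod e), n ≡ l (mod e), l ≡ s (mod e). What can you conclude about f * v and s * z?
f * v ≡ s * z (mod e)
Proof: f ≡ n (mod e) and n ≡ l (mod e), thus f ≡ l (mod e). Since l ≡ s (mod e), f ≡ s (mod e). Combined with v ≡ z (mod e), by multiplying congruences, f * v ≡ s * z (mod e).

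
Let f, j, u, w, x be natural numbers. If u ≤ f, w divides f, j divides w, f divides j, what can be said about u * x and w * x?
u * x ≤ w * x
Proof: f divides j and j divides w, therefore f divides w. Because w divides f, f = w. Since u ≤ f, u ≤ w. By multiplying by a non-negative, u * x ≤ w * x.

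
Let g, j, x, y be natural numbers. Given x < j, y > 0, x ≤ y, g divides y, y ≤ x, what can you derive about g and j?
g < j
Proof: y ≤ x and x ≤ y, thus y = x. From g divides y and y > 0, g ≤ y. Since y = x, g ≤ x. x < j, so g < j.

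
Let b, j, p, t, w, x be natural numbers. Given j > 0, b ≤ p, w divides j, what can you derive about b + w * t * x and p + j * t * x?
b + w * t * x ≤ p + j * t * x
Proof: w divides j and j > 0, therefore w ≤ j. By multiplying by a non-negative, w * t ≤ j * t. By multiplying by a non-negative, w * t * x ≤ j * t * x. Since b ≤ p, b + w * t * x ≤ p + j * t * x.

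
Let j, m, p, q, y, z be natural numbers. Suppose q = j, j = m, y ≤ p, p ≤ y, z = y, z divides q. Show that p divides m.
q = j and j = m, therefore q = m. y ≤ p and p ≤ y, hence y = p. z = y and z divides q, therefore y divides q. y = p, so p divides q. Since q = m, p divides m.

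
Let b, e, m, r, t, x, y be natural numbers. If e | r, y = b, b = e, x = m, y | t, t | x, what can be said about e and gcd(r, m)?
e | gcd(r, m)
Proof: Since y = b and b = e, y = e. Since y | t and t | x, y | x. x = m, so y | m. y = e, so e | m. Since e | r, e | gcd(r, m).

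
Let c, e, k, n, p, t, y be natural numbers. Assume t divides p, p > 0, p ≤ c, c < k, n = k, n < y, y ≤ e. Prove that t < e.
t divides p and p > 0, therefore t ≤ p. p ≤ c and c < k, therefore p < k. Because t ≤ p, t < k. n = k and n < y, therefore k < y. y ≤ e, so k < e. t < k, so t < e.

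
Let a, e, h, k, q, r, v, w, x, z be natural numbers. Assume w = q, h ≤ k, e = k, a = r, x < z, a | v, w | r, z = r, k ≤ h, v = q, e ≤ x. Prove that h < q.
Since k ≤ h and h ≤ k, k = h. Since e = k, e = h. Since v = q and a | v, a | q. a = r, so r | q. w = q and w | r, thus q | r. Since r | q, r = q. From z = r, z = q. Because e ≤ x and x < z, e < z. Because z = q, e < q. Since e = h, h < q.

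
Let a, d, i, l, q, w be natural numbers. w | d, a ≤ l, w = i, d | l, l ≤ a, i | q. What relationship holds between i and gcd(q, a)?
i | gcd(q, a)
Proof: Because l ≤ a and a ≤ l, l = a. Since w = i and w | d, i | d. d | l, so i | l. From l = a, i | a. Since i | q, i | gcd(q, a).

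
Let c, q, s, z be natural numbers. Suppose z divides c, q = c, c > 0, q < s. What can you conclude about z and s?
z < s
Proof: From z divides c and c > 0, z ≤ c. From q = c and q < s, c < s. z ≤ c, so z < s.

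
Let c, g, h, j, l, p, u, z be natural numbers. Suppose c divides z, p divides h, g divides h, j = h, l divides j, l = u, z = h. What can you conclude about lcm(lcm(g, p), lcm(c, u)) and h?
lcm(lcm(g, p), lcm(c, u)) divides h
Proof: Because g divides h and p divides h, lcm(g, p) divides h. From z = h and c divides z, c divides h. j = h and l divides j, thus l divides h. Since l = u, u divides h. c divides h, so lcm(c, u) divides h. lcm(g, p) divides h, so lcm(lcm(g, p), lcm(c, u)) divides h.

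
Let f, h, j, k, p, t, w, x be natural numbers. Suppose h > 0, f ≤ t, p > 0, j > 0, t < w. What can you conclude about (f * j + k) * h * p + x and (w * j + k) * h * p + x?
(f * j + k) * h * p + x < (w * j + k) * h * p + x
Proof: f ≤ t and t < w, thus f < w. From j > 0, by multiplying by a positive, f * j < w * j. Then f * j + k < w * j + k. Using h > 0, by multiplying by a positive, (f * j + k) * h < (w * j + k) * h. Since p > 0, by multiplying by a positive, (f * j + k) * h * p < (w * j + k) * h * p. Then (f * j + k) * h * p + x < (w * j + k) * h * p + x.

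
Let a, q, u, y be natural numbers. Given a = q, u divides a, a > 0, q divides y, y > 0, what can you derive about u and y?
u ≤ y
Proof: From u divides a and a > 0, u ≤ a. Since a = q, u ≤ q. From q divides y and y > 0, q ≤ y. u ≤ q, so u ≤ y.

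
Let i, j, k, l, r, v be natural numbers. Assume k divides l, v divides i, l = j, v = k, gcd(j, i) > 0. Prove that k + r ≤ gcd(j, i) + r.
l = j and k divides l, thus k divides j. Because v = k and v divides i, k divides i. Since k divides j, k divides gcd(j, i). gcd(j, i) > 0, so k ≤ gcd(j, i). Then k + r ≤ gcd(j, i) + r.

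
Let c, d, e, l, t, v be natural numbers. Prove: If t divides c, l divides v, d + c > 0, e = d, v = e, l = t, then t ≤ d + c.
v = e and e = d, so v = d. l = t and l divides v, so t divides v. Since v = d, t divides d. t divides c, so t divides d + c. Since d + c > 0, t ≤ d + c.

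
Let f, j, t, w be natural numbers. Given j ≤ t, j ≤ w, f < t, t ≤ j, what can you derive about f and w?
f < w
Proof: Because t ≤ j and j ≤ t, t = j. Since f < t, f < j. Since j ≤ w, f < w.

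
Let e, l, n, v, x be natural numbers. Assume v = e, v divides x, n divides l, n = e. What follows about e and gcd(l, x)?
e divides gcd(l, x)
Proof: Since n = e and n divides l, e divides l. Since v = e and v divides x, e divides x. e divides l, so e divides gcd(l, x).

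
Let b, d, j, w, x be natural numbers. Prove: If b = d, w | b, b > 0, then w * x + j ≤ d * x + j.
From w | b and b > 0, w ≤ b. Since b = d, w ≤ d. Then w * x ≤ d * x. Then w * x + j ≤ d * x + j.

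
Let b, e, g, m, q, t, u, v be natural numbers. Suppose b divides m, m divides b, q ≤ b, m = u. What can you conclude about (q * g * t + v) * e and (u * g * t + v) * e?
(q * g * t + v) * e ≤ (u * g * t + v) * e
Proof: b divides m and m divides b, so b = m. Since q ≤ b, q ≤ m. Because m = u, q ≤ u. By multiplying by a non-negative, q * g ≤ u * g. By multiplying by a non-negative, q * g * t ≤ u * g * t. Then q * g * t + v ≤ u * g * t + v. By multiplying by a non-negative, (q * g * t + v) * e ≤ (u * g * t + v) * e.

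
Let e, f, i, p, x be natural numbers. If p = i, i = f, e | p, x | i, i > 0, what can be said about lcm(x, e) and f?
lcm(x, e) ≤ f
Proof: Since p = i and e | p, e | i. Since x | i, lcm(x, e) | i. i > 0, so lcm(x, e) ≤ i. Because i = f, lcm(x, e) ≤ f.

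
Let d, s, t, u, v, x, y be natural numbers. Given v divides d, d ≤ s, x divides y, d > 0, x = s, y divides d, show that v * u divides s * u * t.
From x divides y and y divides d, x divides d. x = s, so s divides d. Since d > 0, s ≤ d. d ≤ s, so d = s. v divides d, so v divides s. Then v * u divides s * u. Then v * u divides s * u * t.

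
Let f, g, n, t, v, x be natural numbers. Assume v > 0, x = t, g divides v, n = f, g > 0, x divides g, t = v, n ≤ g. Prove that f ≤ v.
g divides v and v > 0, so g ≤ v. Since x = t and t = v, x = v. x divides g, so v divides g. g > 0, so v ≤ g. Since g ≤ v, g = v. Because n = f and n ≤ g, f ≤ g. g = v, so f ≤ v.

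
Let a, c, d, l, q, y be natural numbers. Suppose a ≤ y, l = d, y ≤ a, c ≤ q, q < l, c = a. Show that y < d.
a ≤ y and y ≤ a, therefore a = y. Because c = a, c = y. Since c ≤ q and q < l, c < l. l = d, so c < d. Because c = y, y < d.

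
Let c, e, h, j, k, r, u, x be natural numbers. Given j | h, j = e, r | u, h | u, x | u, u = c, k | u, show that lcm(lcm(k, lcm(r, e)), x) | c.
From j | h and h | u, j | u. j = e, so e | u. From r | u, lcm(r, e) | u. Since k | u, lcm(k, lcm(r, e)) | u. x | u, so lcm(lcm(k, lcm(r, e)), x) | u. u = c, so lcm(lcm(k, lcm(r, e)), x) | c.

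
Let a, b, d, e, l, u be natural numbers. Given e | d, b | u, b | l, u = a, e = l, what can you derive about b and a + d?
b | a + d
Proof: Since u = a and b | u, b | a. e = l and e | d, so l | d. Since b | l, b | d. Since b | a, b | a + d.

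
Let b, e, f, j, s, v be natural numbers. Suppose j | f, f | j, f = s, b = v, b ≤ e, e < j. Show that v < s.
Since j | f and f | j, j = f. Since f = s, j = s. b ≤ e and e < j, thus b < j. Since b = v, v < j. Since j = s, v < s.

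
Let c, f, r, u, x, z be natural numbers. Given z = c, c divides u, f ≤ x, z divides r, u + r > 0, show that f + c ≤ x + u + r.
z = c and z divides r, therefore c divides r. c divides u, so c divides u + r. From u + r > 0, c ≤ u + r. f ≤ x, so f + c ≤ x + u + r.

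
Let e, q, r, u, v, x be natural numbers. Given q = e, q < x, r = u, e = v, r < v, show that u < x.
From r = u and r < v, u < v. q = e and e = v, therefore q = v. q < x, so v < x. Since u < v, u < x.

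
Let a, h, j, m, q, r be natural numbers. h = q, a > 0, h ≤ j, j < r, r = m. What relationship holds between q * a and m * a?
q * a < m * a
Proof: From r = m and j < r, j < m. h ≤ j, so h < m. h = q, so q < m. Using a > 0, by multiplying by a positive, q * a < m * a.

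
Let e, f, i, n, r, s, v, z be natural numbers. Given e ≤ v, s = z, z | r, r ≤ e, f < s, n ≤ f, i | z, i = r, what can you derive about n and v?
n < v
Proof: i = r and i | z, therefore r | z. z | r, so z = r. s = z and f < s, so f < z. Since z = r, f < r. n ≤ f, so n < r. r ≤ e and e ≤ v, hence r ≤ v. n < r, so n < v.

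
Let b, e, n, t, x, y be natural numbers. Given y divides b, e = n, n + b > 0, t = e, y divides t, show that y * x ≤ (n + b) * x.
From t = e and e = n, t = n. y divides t, so y divides n. Since y divides b, y divides n + b. n + b > 0, so y ≤ n + b. By multiplying by a non-negative, y * x ≤ (n + b) * x.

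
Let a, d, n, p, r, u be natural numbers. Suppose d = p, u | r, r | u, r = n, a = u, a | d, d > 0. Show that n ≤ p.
u | r and r | u, hence u = r. Since r = n, u = n. From a | d and d > 0, a ≤ d. a = u, so u ≤ d. u = n, so n ≤ d. Since d = p, n ≤ p.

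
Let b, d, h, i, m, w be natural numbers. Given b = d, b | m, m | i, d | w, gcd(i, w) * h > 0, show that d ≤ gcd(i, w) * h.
b = d and b | m, therefore d | m. Since m | i, d | i. Since d | w, d | gcd(i, w). Then d | gcd(i, w) * h. From gcd(i, w) * h > 0, d ≤ gcd(i, w) * h.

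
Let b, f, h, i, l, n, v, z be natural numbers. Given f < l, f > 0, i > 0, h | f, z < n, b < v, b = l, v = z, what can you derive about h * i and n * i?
h * i < n * i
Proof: h | f and f > 0, thus h ≤ f. Since v = z and b < v, b < z. From b = l, l < z. Since f < l, f < z. Since h ≤ f, h < z. Since z < n, h < n. Since i > 0, h * i < n * i.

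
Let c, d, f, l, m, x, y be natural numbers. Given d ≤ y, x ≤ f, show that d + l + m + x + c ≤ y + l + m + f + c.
d ≤ y, therefore d + l ≤ y + l. Then d + l + m ≤ y + l + m. Since x ≤ f, d + l + m + x ≤ y + l + m + f. Then d + l + m + x + c ≤ y + l + m + f + c.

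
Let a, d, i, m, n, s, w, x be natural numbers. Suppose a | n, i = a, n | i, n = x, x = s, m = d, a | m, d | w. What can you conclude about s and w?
s | w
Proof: i = a and n | i, therefore n | a. Since a | n, a = n. Since n = x, a = x. Since x = s, a = s. m = d and a | m, so a | d. d | w, so a | w. a = s, so s | w.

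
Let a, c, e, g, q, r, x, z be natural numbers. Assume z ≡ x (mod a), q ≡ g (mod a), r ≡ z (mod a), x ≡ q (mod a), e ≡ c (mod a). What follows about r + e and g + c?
r + e ≡ g + c (mod a)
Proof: From r ≡ z (mod a) and z ≡ x (mod a), r ≡ x (mod a). Since x ≡ q (mod a), r ≡ q (mod a). q ≡ g (mod a), so r ≡ g (mod a). Since e ≡ c (mod a), by adding congruences, r + e ≡ g + c (mod a).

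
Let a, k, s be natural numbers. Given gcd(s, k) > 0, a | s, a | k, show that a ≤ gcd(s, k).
a | s and a | k, thus a | gcd(s, k). gcd(s, k) > 0, so a ≤ gcd(s, k).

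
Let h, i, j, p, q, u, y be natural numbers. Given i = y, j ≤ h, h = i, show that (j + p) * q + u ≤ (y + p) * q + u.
h = i and i = y, therefore h = y. From j ≤ h, j ≤ y. Then j + p ≤ y + p. Then (j + p) * q ≤ (y + p) * q. Then (j + p) * q + u ≤ (y + p) * q + u.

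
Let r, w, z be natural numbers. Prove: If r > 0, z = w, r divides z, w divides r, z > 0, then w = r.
w divides r and r > 0, thus w ≤ r. r divides z and z > 0, thus r ≤ z. z = w, so r ≤ w. w ≤ r, so w = r.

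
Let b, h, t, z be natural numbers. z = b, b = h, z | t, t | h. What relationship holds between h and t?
h = t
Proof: Because z = b and b = h, z = h. Because z | t, h | t. t | h, so h = t.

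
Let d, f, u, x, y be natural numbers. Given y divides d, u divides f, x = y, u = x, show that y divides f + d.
Since u = x and u divides f, x divides f. x = y, so y divides f. Since y divides d, y divides f + d.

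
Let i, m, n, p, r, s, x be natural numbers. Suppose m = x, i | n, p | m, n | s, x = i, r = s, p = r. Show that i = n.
Since m = x and p | m, p | x. Since p = r, r | x. x = i, so r | i. Since r = s, s | i. n | s, so n | i. Since i | n, i = n.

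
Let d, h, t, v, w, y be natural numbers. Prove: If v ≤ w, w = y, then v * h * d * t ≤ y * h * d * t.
w = y and v ≤ w, so v ≤ y. By multiplying by a non-negative, v * h ≤ y * h. By multiplying by a non-negative, v * h * d ≤ y * h * d. By multiplying by a non-negative, v * h * d * t ≤ y * h * d * t.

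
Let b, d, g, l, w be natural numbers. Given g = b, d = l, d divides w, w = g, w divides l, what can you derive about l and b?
l = b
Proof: d = l and d divides w, so l divides w. Since w divides l, l = w. w = g, so l = g. Since g = b, l = b.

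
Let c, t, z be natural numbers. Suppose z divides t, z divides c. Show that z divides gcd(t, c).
Because z divides t and z divides c, because common divisors divide the gcd, z divides gcd(t, c).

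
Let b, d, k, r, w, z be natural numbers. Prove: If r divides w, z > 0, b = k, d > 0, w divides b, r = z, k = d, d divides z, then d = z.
Because b = k and k = d, b = d. r = z and r divides w, therefore z divides w. Because w divides b, z divides b. b = d, so z divides d. d > 0, so z ≤ d. d divides z and z > 0, therefore d ≤ z. z ≤ d, so z = d. Then d = z.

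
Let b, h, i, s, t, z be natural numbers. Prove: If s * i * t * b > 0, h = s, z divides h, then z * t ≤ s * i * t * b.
Because h = s and z divides h, z divides s. Then z divides s * i. Then z * t divides s * i * t. Then z * t divides s * i * t * b. Since s * i * t * b > 0, z * t ≤ s * i * t * b.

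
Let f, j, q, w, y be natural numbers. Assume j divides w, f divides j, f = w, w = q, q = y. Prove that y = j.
From f = w and f divides j, w divides j. Since j divides w, j = w. w = q, so j = q. q = y, so j = y. Then y = j.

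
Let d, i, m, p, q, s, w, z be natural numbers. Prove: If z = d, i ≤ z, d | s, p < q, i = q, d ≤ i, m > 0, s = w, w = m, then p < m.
s = w and w = m, thus s = m. Since z = d and i ≤ z, i ≤ d. Since d ≤ i, d = i. d | s, so i | s. Since i = q, q | s. Since s = m, q | m. m > 0, so q ≤ m. Because p < q, p < m.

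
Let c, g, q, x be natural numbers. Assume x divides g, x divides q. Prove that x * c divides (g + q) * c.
x divides g and x divides q, so x divides g + q. Then x * c divides (g + q) * c.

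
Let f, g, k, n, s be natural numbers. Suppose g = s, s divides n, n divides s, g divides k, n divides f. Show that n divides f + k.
From s divides n and n divides s, s = n. Since g = s, g = n. Since g divides k, n divides k. n divides f, so n divides f + k.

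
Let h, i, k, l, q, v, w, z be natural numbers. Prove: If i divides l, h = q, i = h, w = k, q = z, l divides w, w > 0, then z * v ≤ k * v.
From h = q and q = z, h = z. i = h and i divides l, hence h divides l. Since h = z, z divides l. l divides w, so z divides w. w > 0, so z ≤ w. Since w = k, z ≤ k. By multiplying by a non-negative, z * v ≤ k * v.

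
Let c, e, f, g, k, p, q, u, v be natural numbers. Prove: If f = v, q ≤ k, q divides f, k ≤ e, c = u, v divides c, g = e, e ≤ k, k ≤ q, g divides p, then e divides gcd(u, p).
k ≤ e and e ≤ k, thus k = e. Since q ≤ k and k ≤ q, q = k. Since q divides f, k divides f. f = v, so k divides v. c = u and v divides c, therefore v divides u. Since k divides v, k divides u. Since k = e, e divides u. g = e and g divides p, thus e divides p. e divides u, so e divides gcd(u, p).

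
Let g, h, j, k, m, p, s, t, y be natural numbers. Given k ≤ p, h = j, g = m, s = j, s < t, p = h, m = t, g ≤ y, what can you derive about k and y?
k < y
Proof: p = h and k ≤ p, so k ≤ h. Since h = j, k ≤ j. s = j and s < t, hence j < t. g = m and m = t, hence g = t. Since g ≤ y, t ≤ y. Since j < t, j < y. From k ≤ j, k < y.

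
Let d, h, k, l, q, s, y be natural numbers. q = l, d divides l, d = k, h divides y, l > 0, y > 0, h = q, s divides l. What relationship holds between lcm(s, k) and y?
lcm(s, k) ≤ y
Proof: d = k and d divides l, therefore k divides l. Because s divides l, lcm(s, k) divides l. Since l > 0, lcm(s, k) ≤ l. h = q and q = l, therefore h = l. Because h divides y and y > 0, h ≤ y. h = l, so l ≤ y. lcm(s, k) ≤ l, so lcm(s, k) ≤ y.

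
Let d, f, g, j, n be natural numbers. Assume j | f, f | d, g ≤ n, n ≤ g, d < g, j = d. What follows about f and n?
f < n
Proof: j = d and j | f, so d | f. Since f | d, d = f. Because g ≤ n and n ≤ g, g = n. Since d < g, d < n. d = f, so f < n.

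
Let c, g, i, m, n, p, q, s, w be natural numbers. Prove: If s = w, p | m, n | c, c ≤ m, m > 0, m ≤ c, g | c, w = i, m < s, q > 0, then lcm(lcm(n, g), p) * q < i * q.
c ≤ m and m ≤ c, thus c = m. From n | c and g | c, lcm(n, g) | c. c = m, so lcm(n, g) | m. Because p | m, lcm(lcm(n, g), p) | m. Since m > 0, lcm(lcm(n, g), p) ≤ m. s = w and w = i, therefore s = i. m < s, so m < i. lcm(lcm(n, g), p) ≤ m, so lcm(lcm(n, g), p) < i. q > 0, so lcm(lcm(n, g), p) * q < i * q.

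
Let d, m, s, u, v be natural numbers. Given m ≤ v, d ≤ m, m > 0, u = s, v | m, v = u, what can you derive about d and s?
d ≤ s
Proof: v | m and m > 0, thus v ≤ m. From m ≤ v, m = v. v = u, so m = u. Since u = s, m = s. Since d ≤ m, d ≤ s.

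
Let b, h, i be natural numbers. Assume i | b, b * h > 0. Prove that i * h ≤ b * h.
i | b, therefore i * h | b * h. Since b * h > 0, i * h ≤ b * h.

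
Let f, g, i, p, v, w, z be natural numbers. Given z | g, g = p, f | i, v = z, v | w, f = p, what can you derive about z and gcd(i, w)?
z | gcd(i, w)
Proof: Since g = p and z | g, z | p. From f = p and f | i, p | i. Since z | p, z | i. Because v = z and v | w, z | w. z | i, so z | gcd(i, w).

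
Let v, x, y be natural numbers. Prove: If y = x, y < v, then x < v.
y = x and y < v. By substitution, x < v.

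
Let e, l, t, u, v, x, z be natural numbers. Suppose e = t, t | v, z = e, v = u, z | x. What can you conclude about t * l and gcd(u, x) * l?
t * l | gcd(u, x) * l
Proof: From v = u and t | v, t | u. z = e and z | x, therefore e | x. Since e = t, t | x. t | u, so t | gcd(u, x). Then t * l | gcd(u, x) * l.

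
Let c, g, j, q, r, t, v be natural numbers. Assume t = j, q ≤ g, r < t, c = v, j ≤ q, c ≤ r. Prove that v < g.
Since t = j and r < t, r < j. Since c ≤ r, c < j. j ≤ q and q ≤ g, hence j ≤ g. c < j, so c < g. c = v, so v < g.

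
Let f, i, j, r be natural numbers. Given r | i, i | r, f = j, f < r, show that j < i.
r | i and i | r, thus r = i. f = j and f < r, therefore j < r. Since r = i, j < i.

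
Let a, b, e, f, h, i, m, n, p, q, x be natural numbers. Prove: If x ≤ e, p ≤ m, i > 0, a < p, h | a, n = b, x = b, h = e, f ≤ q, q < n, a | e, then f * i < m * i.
f ≤ q and q < n, so f < n. Since n = b, f < b. x = b and x ≤ e, so b ≤ e. h = e and h | a, thus e | a. a | e, so a = e. From a < p, e < p. p ≤ m, so e < m. b ≤ e, so b < m. f < b, so f < m. Since i > 0, f * i < m * i.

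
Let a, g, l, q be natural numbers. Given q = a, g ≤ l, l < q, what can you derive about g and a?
g < a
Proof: Because g ≤ l and l < q, g < q. Since q = a, g < a.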